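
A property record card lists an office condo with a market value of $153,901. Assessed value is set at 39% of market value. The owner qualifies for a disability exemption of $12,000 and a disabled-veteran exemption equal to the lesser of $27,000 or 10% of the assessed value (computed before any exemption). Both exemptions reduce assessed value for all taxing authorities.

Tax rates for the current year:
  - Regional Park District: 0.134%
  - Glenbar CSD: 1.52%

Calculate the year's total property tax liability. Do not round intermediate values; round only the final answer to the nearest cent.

Assessed value = $153,901 × 0.39 = $60,021.39
Disabled-veteran exemption = min($27,000, 10% × $60,021.39) = min($27,000, $6,002.139) = $6,002.139 (percentage binds)
Taxable value = $60,021.39 − $12,000 − $6,002.139 = $42,019.251
Regional Park District: $42,019.251 × 0.00134 = $56.30579634
Glenbar CSD: $42,019.251 × 0.0152 = $638.6926152
Total = $694.99841154

$695.00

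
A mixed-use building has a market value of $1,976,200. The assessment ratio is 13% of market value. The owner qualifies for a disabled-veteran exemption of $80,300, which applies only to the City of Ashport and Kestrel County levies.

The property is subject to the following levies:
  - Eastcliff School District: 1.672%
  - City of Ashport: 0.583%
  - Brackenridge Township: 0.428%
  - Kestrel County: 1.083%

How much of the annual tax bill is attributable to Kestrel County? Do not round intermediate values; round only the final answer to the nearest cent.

Assessed value = $1,976,200 × 0.13 = $256,906
Kestrel County taxable value = $256,906 − $80,300 = $176,606
Kestrel County levy = $176,606 × 0.01083 = $1,912.64298

$1,912.64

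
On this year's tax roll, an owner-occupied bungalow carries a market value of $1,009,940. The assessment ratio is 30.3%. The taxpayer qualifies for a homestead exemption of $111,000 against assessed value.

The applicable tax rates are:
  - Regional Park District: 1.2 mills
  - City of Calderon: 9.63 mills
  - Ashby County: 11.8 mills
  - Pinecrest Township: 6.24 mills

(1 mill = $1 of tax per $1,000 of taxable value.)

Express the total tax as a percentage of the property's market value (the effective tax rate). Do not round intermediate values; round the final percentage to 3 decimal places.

0.557%

Assessed value = $1,009,940 × 0.303 = $306,011.82
Taxable value = $306,011.82 − $111,000 = $195,011.82
Regional Park District: $195,011.82 × 0.0012 = $234.014184
City of Calderon: $195,011.82 × 0.00963 = $1,877.9638266
Ashby County: $195,011.82 × 0.0118 = $2,301.139476
Pinecrest Township: $195,011.82 × 0.00624 = $1,216.8737568
Total tax = $5,629.9912434
Effective rate = $5,629.9912434 ÷ $1,009,940 = 0.557% of market value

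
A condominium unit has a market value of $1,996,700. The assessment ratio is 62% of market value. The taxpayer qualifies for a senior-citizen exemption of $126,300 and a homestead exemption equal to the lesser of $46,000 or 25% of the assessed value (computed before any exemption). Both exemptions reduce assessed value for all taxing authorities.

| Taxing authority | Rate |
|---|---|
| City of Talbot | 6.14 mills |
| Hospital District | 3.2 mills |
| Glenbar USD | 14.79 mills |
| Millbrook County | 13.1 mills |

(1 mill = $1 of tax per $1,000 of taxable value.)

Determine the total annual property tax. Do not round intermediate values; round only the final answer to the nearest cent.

$39,674.30

Assessed value = $1,996,700 × 0.62 = $1,237,954
Homestead exemption = min($46,000, 25% × $1,237,954) = min($46,000, $309,488.5) = $46,000 (dollar cap binds)
Taxable value = $1,237,954 − $126,300 − $46,000 = $1,065,654
City of Talbot: $1,065,654 × 0.00614 = $6,543.11556
Hospital District: $1,065,654 × 0.0032 = $3,410.0928
Glenbar USD: $1,065,654 × 0.01479 = $15,761.02266
Millbrook County: $1,065,654 × 0.0131 = $13,960.0674
Total = $39,674.29842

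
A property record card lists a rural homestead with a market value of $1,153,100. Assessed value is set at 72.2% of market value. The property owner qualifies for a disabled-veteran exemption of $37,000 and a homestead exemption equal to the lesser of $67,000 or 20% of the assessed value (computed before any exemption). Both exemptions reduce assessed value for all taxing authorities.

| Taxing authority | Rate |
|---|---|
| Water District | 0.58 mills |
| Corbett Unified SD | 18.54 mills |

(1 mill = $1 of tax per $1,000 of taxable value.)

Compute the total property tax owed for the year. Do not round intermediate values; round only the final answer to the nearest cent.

$13,929.65

Assessed value = $1,153,100 × 0.722 = $832,538.2
Homestead exemption = min($67,000, 20% × $832,538.2) = min($67,000, $166,507.64) = $67,000 (dollar cap binds)
Taxable value = $832,538.2 − $37,000 − $67,000 = $728,538.2
Water District: $728,538.2 × 0.00058 = $422.552156
Corbett Unified SD: $728,538.2 × 0.01854 = $13,507.098228
Total = $13,929.650384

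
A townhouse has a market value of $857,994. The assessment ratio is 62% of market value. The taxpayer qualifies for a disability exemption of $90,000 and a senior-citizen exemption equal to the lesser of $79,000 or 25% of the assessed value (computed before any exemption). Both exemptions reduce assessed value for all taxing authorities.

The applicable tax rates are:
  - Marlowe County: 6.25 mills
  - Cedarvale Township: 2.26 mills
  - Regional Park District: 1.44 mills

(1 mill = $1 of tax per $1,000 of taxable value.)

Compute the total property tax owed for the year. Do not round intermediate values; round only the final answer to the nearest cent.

$3,611.41

Assessed value = $857,994 × 0.62 = $531,956.28
Senior-citizen exemption = min($79,000, 25% × $531,956.28) = min($79,000, $132,989.07) = $79,000 (dollar cap binds)
Taxable value = $531,956.28 − $90,000 − $79,000 = $362,956.28
Marlowe County: $362,956.28 × 0.00625 = $2,268.47675
Cedarvale Township: $362,956.28 × 0.00226 = $820.2811928
Regional Park District: $362,956.28 × 0.00144 = $522.6570432
Total = $3,611.414986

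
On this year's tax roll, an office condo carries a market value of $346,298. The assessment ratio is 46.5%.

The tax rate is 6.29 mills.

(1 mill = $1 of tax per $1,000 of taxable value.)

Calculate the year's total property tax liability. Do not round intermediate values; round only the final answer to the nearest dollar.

$1,013

Assessed value = $346,298 × 0.465 = $161,028.57
Tax = $161,028.57 × 0.00629 = $1,012.8697053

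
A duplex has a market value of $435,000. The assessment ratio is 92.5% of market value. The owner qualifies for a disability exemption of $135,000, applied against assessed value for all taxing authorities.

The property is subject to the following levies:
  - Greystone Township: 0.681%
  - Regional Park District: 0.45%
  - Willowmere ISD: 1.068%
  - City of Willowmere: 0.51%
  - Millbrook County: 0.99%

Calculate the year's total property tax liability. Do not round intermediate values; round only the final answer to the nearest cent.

$9,890.20

Assessed value = $435,000 × 0.925 = $402,375
Taxable value = $402,375 − $135,000 = $267,375
Greystone Township: $267,375 × 0.00681 = $1,820.82375
Regional Park District: $267,375 × 0.0045 = $1,203.1875
Willowmere ISD: $267,375 × 0.01068 = $2,855.565
City of Willowmere: $267,375 × 0.0051 = $1,363.6125
Millbrook County: $267,375 × 0.0099 = $2,647.0125
Total = $1,820.82375 + $1,203.1875 + $2,855.565 + $1,363.6125 + $2,647.0125 = $9,890.20125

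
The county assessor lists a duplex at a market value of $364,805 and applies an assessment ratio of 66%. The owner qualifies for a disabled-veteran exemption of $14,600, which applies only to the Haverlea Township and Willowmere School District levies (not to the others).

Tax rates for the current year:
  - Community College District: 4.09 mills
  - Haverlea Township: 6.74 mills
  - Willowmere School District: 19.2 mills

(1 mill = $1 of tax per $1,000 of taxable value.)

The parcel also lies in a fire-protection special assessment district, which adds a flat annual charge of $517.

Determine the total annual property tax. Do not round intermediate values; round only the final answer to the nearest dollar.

$7,369

Assessed value = $364,805 × 0.66 = $240,771.3
Community College District: $240,771.3 × 0.00409 = $984.754617
Haverlea Township: ($240,771.3 − $14,600) × 0.00674 = $226,171.3 × 0.00674 = $1,524.394562
Willowmere School District: ($240,771.3 − $14,600) × 0.0192 = $226,171.3 × 0.0192 = $4,342.48896
Levies subtotal = $6,851.638139
Total = $6,851.638139 + $517 = $7,368.638139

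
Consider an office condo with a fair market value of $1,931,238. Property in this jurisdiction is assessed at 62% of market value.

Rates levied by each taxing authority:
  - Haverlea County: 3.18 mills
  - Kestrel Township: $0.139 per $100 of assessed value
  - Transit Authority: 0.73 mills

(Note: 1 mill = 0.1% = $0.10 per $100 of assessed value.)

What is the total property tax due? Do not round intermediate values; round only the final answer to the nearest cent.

Assessed value = $1,931,238 × 0.62 = $1,197,367.56
Haverlea County: $1,197,367.56 × 0.00318 = $3,807.6288408
Kestrel Township: $1,197,367.56 × 0.00139 = $1,664.3409084
Transit Authority: $1,197,367.56 × 0.00073 = $874.0783188
Total = $6,346.048068

$6,346.05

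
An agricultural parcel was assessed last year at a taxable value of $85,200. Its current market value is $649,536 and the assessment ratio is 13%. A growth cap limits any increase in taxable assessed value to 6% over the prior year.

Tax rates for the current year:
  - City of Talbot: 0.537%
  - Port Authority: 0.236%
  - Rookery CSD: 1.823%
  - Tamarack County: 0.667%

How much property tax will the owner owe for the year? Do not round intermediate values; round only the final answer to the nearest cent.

$2,755.27

Uncapped assessed value = $649,536 × 0.13 = $84,439.68
Cap limit = $85,200 × 1.06 = $90,312
Taxable assessed value = min($84,439.68, $90,312) = $84,439.68 (cap does not bind)
City of Talbot: $84,439.68 × 0.00537 = $453.4410816
Port Authority: $84,439.68 × 0.00236 = $199.2776448
Rookery CSD: $84,439.68 × 0.01823 = $1,539.3353664
Tamarack County: $84,439.68 × 0.00667 = $563.2126656
Total = $2,755.2667584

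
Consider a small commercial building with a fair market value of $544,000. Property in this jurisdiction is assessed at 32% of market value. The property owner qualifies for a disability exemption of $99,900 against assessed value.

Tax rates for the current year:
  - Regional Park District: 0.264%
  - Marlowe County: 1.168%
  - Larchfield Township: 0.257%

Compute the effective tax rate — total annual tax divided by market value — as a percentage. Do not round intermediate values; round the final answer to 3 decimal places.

0.230%

Assessed value = $544,000 × 0.32 = $174,080
Taxable value = $174,080 − $99,900 = $74,180
Regional Park District: $74,180 × 0.00264 = $195.8352
Marlowe County: $74,180 × 0.01168 = $866.4224
Larchfield Township: $74,180 × 0.00257 = $190.6426
Total tax = $1,252.9002
Effective rate = $1,252.9002 ÷ $544,000 = 0.230% of market value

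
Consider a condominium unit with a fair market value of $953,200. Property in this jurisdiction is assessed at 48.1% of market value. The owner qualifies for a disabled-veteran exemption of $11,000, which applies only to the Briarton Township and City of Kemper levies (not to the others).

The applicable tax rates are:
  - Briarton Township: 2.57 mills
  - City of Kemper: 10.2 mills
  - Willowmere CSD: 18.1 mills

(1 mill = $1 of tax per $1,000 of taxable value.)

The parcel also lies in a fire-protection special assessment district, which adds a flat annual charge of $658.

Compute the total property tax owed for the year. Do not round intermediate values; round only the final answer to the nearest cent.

$14,671.09

Assessed value = $953,200 × 0.481 = $458,489.2
Briarton Township: ($458,489.2 − $11,000) × 0.00257 = $447,489.2 × 0.00257 = $1,150.047244
City of Kemper: ($458,489.2 − $11,000) × 0.0102 = $447,489.2 × 0.0102 = $4,564.38984
Willowmere CSD: $458,489.2 × 0.0181 = $8,298.65452
Levies subtotal = $14,013.091604
Total = $14,013.091604 + $658 = $14,671.091604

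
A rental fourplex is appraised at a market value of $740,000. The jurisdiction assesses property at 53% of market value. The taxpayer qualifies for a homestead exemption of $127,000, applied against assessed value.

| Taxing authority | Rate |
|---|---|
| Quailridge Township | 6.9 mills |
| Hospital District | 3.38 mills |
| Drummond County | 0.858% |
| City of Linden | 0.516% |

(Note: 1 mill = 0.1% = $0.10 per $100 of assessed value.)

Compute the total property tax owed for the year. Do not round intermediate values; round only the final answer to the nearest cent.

$6,370.10

Assessed value = $740,000 × 0.53 = $392,200
Taxable value = $392,200 − $127,000 = $265,200
Quailridge Township: $265,200 × 0.0069 = $1,829.88
Hospital District: $265,200 × 0.00338 = $896.376
Drummond County: $265,200 × 0.00858 = $2,275.416
City of Linden: $265,200 × 0.00516 = $1,368.432
Total = $6,370.104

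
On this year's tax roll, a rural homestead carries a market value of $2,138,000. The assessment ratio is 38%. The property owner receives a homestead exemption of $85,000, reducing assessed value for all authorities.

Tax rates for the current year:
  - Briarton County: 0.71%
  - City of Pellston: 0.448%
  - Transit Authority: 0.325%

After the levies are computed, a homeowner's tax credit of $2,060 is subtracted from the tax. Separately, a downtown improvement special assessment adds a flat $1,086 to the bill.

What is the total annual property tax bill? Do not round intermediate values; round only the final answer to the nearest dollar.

Assessed value = $2,138,000 × 0.38 = $812,440
Taxable value = $812,440 − $85,000 = $727,440
Briarton County: $727,440 × 0.0071 = $5,164.824
City of Pellston: $727,440 × 0.00448 = $3,258.9312
Transit Authority: $727,440 × 0.00325 = $2,364.18
Levies subtotal = $10,787.9352
After credit = $10,787.9352 − $2,060 = $8,727.9352
Total = $8,727.9352 + $1,086 = $9,813.9352

$9,814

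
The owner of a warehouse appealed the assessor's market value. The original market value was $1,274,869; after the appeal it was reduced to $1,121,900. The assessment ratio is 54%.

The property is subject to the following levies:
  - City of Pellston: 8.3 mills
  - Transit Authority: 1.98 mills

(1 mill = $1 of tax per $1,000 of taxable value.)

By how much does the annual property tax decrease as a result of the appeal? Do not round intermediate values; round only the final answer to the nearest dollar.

$849

Old assessed value = $1,274,869 × 0.54 = $688,429.26
New assessed value = $1,121,900 × 0.54 = $605,826
Combined rate = 0.0083 + 0.00198 = 0.01028
Old tax = $688,429.26 × 0.01028 = $7,077.0527928
New tax = $605,826 × 0.01028 = $6,227.89128
Reduction = $7,077.0527928 − $6,227.89128 = $849.1615128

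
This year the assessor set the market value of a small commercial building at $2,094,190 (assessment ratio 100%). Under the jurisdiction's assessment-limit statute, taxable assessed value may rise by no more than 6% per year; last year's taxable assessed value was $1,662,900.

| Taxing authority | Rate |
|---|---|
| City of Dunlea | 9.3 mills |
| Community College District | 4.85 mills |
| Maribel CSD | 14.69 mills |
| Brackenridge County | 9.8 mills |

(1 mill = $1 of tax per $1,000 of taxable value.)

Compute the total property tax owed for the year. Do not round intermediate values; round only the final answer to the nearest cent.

Uncapped assessed value = $2,094,190 × 1 = $2,094,190
Cap limit = $1,662,900 × 1.06 = $1,762,674
Taxable assessed value = min($2,094,190, $1,762,674) = $1,762,674 (cap binds)
City of Dunlea: $1,762,674 × 0.0093 = $16,392.8682
Community College District: $1,762,674 × 0.00485 = $8,548.9689
Maribel CSD: $1,762,674 × 0.01469 = $25,893.68106
Brackenridge County: $1,762,674 × 0.0098 = $17,274.2052
Total = $68,109.72336

$68,109.72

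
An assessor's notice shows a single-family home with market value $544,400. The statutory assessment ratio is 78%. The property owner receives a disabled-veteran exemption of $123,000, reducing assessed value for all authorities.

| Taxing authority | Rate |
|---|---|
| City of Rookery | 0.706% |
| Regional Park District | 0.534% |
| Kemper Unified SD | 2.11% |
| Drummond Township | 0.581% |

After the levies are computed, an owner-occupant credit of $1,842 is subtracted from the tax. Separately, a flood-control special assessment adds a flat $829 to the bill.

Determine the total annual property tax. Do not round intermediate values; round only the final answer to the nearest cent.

$10,844.15

Assessed value = $544,400 × 0.78 = $424,632
Taxable value = $424,632 − $123,000 = $301,632
City of Rookery: $301,632 × 0.00706 = $2,129.52192
Regional Park District: $301,632 × 0.00534 = $1,610.71488
Kemper Unified SD: $301,632 × 0.0211 = $6,364.4352
Drummond Township: $301,632 × 0.00581 = $1,752.48192
Levies subtotal = $11,857.15392
After credit = $11,857.15392 − $1,842 = $10,015.15392
Total = $10,015.15392 + $829 = $10,844.15392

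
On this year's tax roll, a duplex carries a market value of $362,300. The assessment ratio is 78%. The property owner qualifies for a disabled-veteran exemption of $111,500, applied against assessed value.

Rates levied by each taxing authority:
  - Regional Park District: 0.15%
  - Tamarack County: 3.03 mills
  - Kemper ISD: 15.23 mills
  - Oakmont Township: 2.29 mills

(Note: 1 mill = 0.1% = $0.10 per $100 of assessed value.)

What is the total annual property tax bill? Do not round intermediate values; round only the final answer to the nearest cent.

Assessed value = $362,300 × 0.78 = $282,594
Taxable value = $282,594 − $111,500 = $171,094
Regional Park District: $171,094 × 0.0015 = $256.641
Tamarack County: $171,094 × 0.00303 = $518.41482
Kemper ISD: $171,094 × 0.01523 = $2,605.76162
Oakmont Township: $171,094 × 0.00229 = $391.80526
Total = $3,772.6227

$3,772.62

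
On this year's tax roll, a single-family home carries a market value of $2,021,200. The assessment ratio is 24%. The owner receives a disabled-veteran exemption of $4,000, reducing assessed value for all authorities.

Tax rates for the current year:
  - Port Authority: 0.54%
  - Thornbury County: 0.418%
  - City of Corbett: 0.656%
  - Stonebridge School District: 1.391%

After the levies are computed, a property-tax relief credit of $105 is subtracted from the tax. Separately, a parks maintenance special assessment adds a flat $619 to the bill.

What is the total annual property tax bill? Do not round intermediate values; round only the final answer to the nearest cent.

$14,970.69

Assessed value = $2,021,200 × 0.24 = $485,088
Taxable value = $485,088 − $4,000 = $481,088
Port Authority: $481,088 × 0.0054 = $2,597.8752
Thornbury County: $481,088 × 0.00418 = $2,010.94784
City of Corbett: $481,088 × 0.00656 = $3,155.93728
Stonebridge School District: $481,088 × 0.01391 = $6,691.93408
Levies subtotal = $14,456.6944
After credit = $14,456.6944 − $105 = $14,351.6944
Total = $14,351.6944 + $619 = $14,970.6944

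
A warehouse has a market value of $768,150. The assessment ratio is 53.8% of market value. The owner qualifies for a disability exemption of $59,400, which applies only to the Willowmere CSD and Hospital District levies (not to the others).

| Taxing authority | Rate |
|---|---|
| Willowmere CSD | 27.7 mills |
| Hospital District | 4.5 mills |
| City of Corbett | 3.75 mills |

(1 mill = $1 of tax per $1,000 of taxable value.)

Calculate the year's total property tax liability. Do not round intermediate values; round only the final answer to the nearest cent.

$12,944.19

Assessed value = $768,150 × 0.538 = $413,264.7
Willowmere CSD: ($413,264.7 − $59,400) × 0.0277 = $353,864.7 × 0.0277 = $9,802.05219
Hospital District: ($413,264.7 − $59,400) × 0.0045 = $353,864.7 × 0.0045 = $1,592.39115
City of Corbett: $413,264.7 × 0.00375 = $1,549.742625
Total = $12,944.185965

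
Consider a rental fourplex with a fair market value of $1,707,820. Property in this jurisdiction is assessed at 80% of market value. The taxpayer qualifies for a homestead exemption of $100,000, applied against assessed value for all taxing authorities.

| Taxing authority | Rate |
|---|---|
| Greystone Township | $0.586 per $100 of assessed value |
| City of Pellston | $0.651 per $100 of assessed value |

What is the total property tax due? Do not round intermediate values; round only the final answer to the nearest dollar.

Assessed value = $1,707,820 × 0.8 = $1,366,256
Taxable value = $1,366,256 − $100,000 = $1,266,256
Greystone Township: $1,266,256 × 0.00586 = $7,420.26016
City of Pellston: $1,266,256 × 0.00651 = $8,243.32656
Total = $7,420.26016 + $8,243.32656 = $15,663.58672

$15,664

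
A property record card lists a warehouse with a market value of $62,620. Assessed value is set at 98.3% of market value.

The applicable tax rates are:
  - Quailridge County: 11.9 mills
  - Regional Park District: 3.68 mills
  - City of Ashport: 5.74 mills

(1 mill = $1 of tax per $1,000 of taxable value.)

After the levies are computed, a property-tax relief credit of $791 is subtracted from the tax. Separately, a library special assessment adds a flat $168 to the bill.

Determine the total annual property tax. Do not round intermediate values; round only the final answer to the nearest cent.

Assessed value = $62,620 × 0.983 = $61,555.46
Quailridge County: $61,555.46 × 0.0119 = $732.509974
Regional Park District: $61,555.46 × 0.00368 = $226.5240928
City of Ashport: $61,555.46 × 0.00574 = $353.3283404
Levies subtotal = $1,312.3624072
After credit = $1,312.3624072 − $791 = $521.3624072
Total = $521.3624072 + $168 = $689.3624072

$689.36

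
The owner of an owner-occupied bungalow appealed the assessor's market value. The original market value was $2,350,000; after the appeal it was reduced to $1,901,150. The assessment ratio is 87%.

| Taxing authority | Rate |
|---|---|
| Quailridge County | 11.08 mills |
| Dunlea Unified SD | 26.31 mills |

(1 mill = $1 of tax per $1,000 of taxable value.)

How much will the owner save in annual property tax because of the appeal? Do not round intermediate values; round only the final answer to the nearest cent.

$14,600.78

Old assessed value = $2,350,000 × 0.87 = $2,044,500
New assessed value = $1,901,150 × 0.87 = $1,654,000.5
Combined rate = 0.01108 + 0.02631 = 0.03739
Old tax = $2,044,500 × 0.03739 = $76,443.855
New tax = $1,654,000.5 × 0.03739 = $61,843.078695
Reduction = $76,443.855 − $61,843.078695 = $14,600.776305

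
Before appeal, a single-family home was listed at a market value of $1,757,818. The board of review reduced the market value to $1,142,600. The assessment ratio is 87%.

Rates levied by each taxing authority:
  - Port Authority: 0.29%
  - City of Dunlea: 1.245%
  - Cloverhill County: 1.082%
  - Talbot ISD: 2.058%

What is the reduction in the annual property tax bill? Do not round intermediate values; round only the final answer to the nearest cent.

$25,022.45

Old assessed value = $1,757,818 × 0.87 = $1,529,301.66
New assessed value = $1,142,600 × 0.87 = $994,062
Combined rate = 0.0029 + 0.01245 + 0.01082 + 0.02058 = 0.04675
Old tax = $1,529,301.66 × 0.04675 = $71,494.852605
New tax = $994,062 × 0.04675 = $46,472.3985
Reduction = $71,494.852605 − $46,472.3985 = $25,022.454105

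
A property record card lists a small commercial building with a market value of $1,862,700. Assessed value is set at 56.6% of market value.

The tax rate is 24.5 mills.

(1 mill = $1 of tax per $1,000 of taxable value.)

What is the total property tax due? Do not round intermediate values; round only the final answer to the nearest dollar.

$25,830

Assessed value = $1,862,700 × 0.566 = $1,054,288.2
Tax = $1,054,288.2 × 0.0245 = $25,830.0609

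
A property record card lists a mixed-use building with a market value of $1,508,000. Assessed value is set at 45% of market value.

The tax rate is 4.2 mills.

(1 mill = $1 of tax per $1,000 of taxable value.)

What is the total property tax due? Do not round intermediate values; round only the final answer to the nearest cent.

$2,850.12

Assessed value = $1,508,000 × 0.45 = $678,600
Tax = $678,600 × 0.0042 = $2,850.12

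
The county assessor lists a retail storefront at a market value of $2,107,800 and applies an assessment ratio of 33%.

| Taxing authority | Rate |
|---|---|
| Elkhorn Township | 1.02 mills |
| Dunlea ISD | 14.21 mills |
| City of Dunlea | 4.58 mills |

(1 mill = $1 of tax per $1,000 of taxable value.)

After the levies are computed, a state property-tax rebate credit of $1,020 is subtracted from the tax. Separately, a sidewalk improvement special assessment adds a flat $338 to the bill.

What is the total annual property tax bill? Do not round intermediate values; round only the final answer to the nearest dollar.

$13,097

Assessed value = $2,107,800 × 0.33 = $695,574
Elkhorn Township: $695,574 × 0.00102 = $709.48548
Dunlea ISD: $695,574 × 0.01421 = $9,884.10654
City of Dunlea: $695,574 × 0.00458 = $3,185.72892
Levies subtotal = $13,779.32094
After credit = $13,779.32094 − $1,020 = $12,759.32094
Total = $12,759.32094 + $338 = $13,097.32094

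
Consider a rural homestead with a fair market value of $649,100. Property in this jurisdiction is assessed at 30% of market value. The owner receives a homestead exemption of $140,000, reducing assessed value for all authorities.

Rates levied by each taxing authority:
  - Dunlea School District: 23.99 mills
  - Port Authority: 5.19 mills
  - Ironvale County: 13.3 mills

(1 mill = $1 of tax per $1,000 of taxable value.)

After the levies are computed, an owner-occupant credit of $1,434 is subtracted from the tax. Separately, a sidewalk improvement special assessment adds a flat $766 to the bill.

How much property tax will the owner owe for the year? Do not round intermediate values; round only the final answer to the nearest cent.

Assessed value = $649,100 × 0.3 = $194,730
Taxable value = $194,730 − $140,000 = $54,730
Dunlea School District: $54,730 × 0.02399 = $1,312.9727
Port Authority: $54,730 × 0.00519 = $284.0487
Ironvale County: $54,730 × 0.0133 = $727.909
Levies subtotal = $2,324.9304
After credit = $2,324.9304 − $1,434 = $890.9304
Total = $890.9304 + $766 = $1,656.9304

$1,656.93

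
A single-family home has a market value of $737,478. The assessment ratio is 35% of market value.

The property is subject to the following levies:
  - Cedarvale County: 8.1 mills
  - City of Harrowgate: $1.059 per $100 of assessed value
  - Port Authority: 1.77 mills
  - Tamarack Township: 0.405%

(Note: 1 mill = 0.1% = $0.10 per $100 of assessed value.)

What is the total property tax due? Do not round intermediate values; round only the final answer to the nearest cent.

$6,326.46

Assessed value = $737,478 × 0.35 = $258,117.3
Cedarvale County: $258,117.3 × 0.0081 = $2,090.75013
City of Harrowgate: $258,117.3 × 0.01059 = $2,733.462207
Port Authority: $258,117.3 × 0.00177 = $456.867621
Tamarack Township: $258,117.3 × 0.00405 = $1,045.375065
Total = $6,326.455023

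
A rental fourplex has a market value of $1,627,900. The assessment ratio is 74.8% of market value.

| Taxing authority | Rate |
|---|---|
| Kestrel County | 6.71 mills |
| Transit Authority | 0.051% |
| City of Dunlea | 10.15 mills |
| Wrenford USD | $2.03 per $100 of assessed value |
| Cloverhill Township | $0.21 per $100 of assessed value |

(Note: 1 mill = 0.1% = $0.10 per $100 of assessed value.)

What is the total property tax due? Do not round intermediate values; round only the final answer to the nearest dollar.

Assessed value = $1,627,900 × 0.748 = $1,217,669.2
Kestrel County: $1,217,669.2 × 0.00671 = $8,170.560332
Transit Authority: $1,217,669.2 × 0.00051 = $621.011292
City of Dunlea: $1,217,669.2 × 0.01015 = $12,359.34238
Wrenford USD: $1,217,669.2 × 0.0203 = $24,718.68476
Cloverhill Township: $1,217,669.2 × 0.0021 = $2,557.10532
Total = $48,426.704084

$48,427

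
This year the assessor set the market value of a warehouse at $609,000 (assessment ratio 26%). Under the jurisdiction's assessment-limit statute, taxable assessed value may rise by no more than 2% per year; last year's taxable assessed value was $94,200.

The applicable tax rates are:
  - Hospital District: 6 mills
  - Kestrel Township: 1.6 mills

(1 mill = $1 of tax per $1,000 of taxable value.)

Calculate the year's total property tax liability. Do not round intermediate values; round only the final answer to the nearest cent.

Uncapped assessed value = $609,000 × 0.26 = $158,340
Cap limit = $94,200 × 1.02 = $96,084
Taxable assessed value = min($158,340, $96,084) = $96,084 (cap binds)
Hospital District: $96,084 × 0.006 = $576.504
Kestrel Township: $96,084 × 0.0016 = $153.7344
Total = $730.2384

$730.24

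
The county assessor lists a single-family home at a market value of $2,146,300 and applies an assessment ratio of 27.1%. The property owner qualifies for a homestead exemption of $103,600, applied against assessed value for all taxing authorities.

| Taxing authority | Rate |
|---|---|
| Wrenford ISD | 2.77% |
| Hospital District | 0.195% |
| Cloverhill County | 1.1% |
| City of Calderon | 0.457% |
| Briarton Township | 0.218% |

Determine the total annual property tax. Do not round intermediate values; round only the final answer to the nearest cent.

$22,659.44

Assessed value = $2,146,300 × 0.271 = $581,647.3
Taxable value = $581,647.3 − $103,600 = $478,047.3
Wrenford ISD: $478,047.3 × 0.0277 = $13,241.91021
Hospital District: $478,047.3 × 0.00195 = $932.192235
Cloverhill County: $478,047.3 × 0.011 = $5,258.5203
City of Calderon: $478,047.3 × 0.00457 = $2,184.676161
Briarton Township: $478,047.3 × 0.00218 = $1,042.143114
Total = $13,241.91021 + $932.192235 + $5,258.5203 + $2,184.676161 + $1,042.143114 = $22,659.44202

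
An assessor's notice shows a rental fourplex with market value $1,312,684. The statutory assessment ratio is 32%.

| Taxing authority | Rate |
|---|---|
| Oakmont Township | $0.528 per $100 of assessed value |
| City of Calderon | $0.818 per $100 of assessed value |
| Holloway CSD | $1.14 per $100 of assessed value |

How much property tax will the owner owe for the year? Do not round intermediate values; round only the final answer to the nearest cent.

$10,442.66

Assessed value = $1,312,684 × 0.32 = $420,058.88
Oakmont Township: $420,058.88 × 0.00528 = $2,217.9108864
City of Calderon: $420,058.88 × 0.00818 = $3,436.0816384
Holloway CSD: $420,058.88 × 0.0114 = $4,788.671232
Total = $2,217.9108864 + $3,436.0816384 + $4,788.671232 = $10,442.6637568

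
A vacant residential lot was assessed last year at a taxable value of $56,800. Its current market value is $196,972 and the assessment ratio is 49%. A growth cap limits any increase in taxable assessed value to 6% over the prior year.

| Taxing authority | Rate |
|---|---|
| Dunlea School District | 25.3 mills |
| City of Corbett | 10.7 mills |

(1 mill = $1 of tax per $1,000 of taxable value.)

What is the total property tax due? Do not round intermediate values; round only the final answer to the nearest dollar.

Uncapped assessed value = $196,972 × 0.49 = $96,516.28
Cap limit = $56,800 × 1.06 = $60,208
Taxable assessed value = min($96,516.28, $60,208) = $60,208 (cap binds)
Dunlea School District: $60,208 × 0.0253 = $1,523.2624
City of Corbett: $60,208 × 0.0107 = $644.2256
Total = $2,167.488

$2,167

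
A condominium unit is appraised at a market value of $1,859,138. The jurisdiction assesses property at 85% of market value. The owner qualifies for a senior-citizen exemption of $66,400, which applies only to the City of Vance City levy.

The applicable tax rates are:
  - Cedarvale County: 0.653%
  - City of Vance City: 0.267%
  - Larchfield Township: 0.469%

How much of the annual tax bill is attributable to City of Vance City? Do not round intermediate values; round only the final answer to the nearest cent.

$4,042.03

Assessed value = $1,859,138 × 0.85 = $1,580,267.3
City of Vance City taxable value = $1,580,267.3 − $66,400 = $1,513,867.3
City of Vance City levy = $1,513,867.3 × 0.00267 = $4,042.025691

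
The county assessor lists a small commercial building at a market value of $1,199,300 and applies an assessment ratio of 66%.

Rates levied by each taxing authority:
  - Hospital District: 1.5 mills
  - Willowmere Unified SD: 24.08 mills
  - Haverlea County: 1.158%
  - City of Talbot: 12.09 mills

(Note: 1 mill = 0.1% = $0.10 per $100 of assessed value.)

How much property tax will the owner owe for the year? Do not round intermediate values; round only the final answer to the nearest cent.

$38,983.25

Assessed value = $1,199,300 × 0.66 = $791,538
Hospital District: $791,538 × 0.0015 = $1,187.307
Willowmere Unified SD: $791,538 × 0.02408 = $19,060.23504
Haverlea County: $791,538 × 0.01158 = $9,166.01004
City of Talbot: $791,538 × 0.01209 = $9,569.69442
Total = $38,983.2465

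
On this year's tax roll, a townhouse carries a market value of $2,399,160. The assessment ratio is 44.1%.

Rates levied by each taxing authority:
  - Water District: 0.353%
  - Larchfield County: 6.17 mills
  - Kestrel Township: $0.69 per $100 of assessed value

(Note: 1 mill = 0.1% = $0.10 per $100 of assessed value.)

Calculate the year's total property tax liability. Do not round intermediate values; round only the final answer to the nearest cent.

Assessed value = $2,399,160 × 0.441 = $1,058,029.56
Water District: $1,058,029.56 × 0.00353 = $3,734.8443468
Larchfield County: $1,058,029.56 × 0.00617 = $6,528.0423852
Kestrel Township: $1,058,029.56 × 0.0069 = $7,300.403964
Total = $17,563.290696

$17,563.29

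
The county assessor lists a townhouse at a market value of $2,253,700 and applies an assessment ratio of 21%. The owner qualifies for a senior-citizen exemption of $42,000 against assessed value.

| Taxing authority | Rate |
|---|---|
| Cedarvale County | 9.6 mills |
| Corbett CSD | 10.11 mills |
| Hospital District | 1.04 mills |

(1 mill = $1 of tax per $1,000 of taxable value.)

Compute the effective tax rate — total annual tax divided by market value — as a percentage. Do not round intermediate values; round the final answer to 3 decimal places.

Assessed value = $2,253,700 × 0.21 = $473,277
Taxable value = $473,277 − $42,000 = $431,277
Cedarvale County: $431,277 × 0.0096 = $4,140.2592
Corbett CSD: $431,277 × 0.01011 = $4,360.21047
Hospital District: $431,277 × 0.00104 = $448.52808
Total tax = $8,948.99775
Effective rate = $8,948.99775 ÷ $2,253,700 = 0.397% of market value

0.397%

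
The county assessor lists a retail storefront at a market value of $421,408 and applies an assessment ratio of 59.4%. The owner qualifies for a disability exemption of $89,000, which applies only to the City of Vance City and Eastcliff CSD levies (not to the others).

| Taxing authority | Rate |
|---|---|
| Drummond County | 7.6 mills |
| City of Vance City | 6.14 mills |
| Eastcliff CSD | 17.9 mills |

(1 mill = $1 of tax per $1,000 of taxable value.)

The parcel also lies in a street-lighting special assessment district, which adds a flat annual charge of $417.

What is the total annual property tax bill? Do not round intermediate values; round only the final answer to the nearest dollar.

$6,197

Assessed value = $421,408 × 0.594 = $250,316.352
Drummond County: $250,316.352 × 0.0076 = $1,902.4042752
City of Vance City: ($250,316.352 − $89,000) × 0.00614 = $161,316.352 × 0.00614 = $990.48240128
Eastcliff CSD: ($250,316.352 − $89,000) × 0.0179 = $161,316.352 × 0.0179 = $2,887.5627008
Levies subtotal = $5,780.44937728
Total = $5,780.44937728 + $417 = $6,197.44937728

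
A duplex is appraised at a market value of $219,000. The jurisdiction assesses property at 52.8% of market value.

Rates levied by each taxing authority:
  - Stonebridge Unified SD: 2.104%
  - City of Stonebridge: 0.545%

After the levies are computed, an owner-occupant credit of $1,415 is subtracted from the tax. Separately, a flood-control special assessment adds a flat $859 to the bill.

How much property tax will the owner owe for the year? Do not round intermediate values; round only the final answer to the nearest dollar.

Assessed value = $219,000 × 0.528 = $115,632
Stonebridge Unified SD: $115,632 × 0.02104 = $2,432.89728
City of Stonebridge: $115,632 × 0.00545 = $630.1944
Levies subtotal = $3,063.09168
After credit = $3,063.09168 − $1,415 = $1,648.09168
Total = $1,648.09168 + $859 = $2,507.09168

$2,507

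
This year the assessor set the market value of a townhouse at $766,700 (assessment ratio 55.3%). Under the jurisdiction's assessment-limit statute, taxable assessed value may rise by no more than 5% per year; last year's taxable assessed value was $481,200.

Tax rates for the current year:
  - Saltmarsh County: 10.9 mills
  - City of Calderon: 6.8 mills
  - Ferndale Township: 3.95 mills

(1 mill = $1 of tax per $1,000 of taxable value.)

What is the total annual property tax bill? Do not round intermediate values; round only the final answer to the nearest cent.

Uncapped assessed value = $766,700 × 0.553 = $423,985.1
Cap limit = $481,200 × 1.05 = $505,260
Taxable assessed value = min($423,985.1, $505,260) = $423,985.1 (cap does not bind)
Saltmarsh County: $423,985.1 × 0.0109 = $4,621.43759
City of Calderon: $423,985.1 × 0.0068 = $2,883.09868
Ferndale Township: $423,985.1 × 0.00395 = $1,674.741145
Total = $9,179.277415

$9,179.28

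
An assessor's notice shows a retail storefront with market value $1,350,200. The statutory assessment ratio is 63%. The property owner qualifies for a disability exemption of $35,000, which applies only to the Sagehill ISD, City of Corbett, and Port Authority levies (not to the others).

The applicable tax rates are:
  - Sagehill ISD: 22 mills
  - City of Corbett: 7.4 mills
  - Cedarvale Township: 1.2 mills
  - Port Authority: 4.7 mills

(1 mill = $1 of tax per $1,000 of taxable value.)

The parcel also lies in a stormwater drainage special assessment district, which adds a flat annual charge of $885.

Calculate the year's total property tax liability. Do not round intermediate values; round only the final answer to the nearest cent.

Assessed value = $1,350,200 × 0.63 = $850,626
Sagehill ISD: ($850,626 − $35,000) × 0.022 = $815,626 × 0.022 = $17,943.772
City of Corbett: ($850,626 − $35,000) × 0.0074 = $815,626 × 0.0074 = $6,035.6324
Cedarvale Township: $850,626 × 0.0012 = $1,020.7512
Port Authority: ($850,626 − $35,000) × 0.0047 = $815,626 × 0.0047 = $3,833.4422
Levies subtotal = $28,833.5978
Total = $28,833.5978 + $885 = $29,718.5978

$29,718.60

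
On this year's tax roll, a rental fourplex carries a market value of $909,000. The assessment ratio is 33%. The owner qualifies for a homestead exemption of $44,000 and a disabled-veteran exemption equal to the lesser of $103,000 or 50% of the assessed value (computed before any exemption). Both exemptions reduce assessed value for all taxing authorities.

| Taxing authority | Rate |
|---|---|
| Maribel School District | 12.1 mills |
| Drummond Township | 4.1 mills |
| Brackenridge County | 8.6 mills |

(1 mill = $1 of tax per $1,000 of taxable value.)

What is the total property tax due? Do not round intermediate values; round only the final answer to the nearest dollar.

Assessed value = $909,000 × 0.33 = $299,970
Disabled-veteran exemption = min($103,000, 50% × $299,970) = min($103,000, $149,985) = $103,000 (dollar cap binds)
Taxable value = $299,970 − $44,000 − $103,000 = $152,970
Maribel School District: $152,970 × 0.0121 = $1,850.937
Drummond Township: $152,970 × 0.0041 = $627.177
Brackenridge County: $152,970 × 0.0086 = $1,315.542
Total = $3,793.656

$3,794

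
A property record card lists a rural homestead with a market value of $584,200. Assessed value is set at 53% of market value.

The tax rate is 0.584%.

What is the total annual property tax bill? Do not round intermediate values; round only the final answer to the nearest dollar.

Assessed value = $584,200 × 0.53 = $309,626
Tax = $309,626 × 0.00584 = $1,808.21584

$1,808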